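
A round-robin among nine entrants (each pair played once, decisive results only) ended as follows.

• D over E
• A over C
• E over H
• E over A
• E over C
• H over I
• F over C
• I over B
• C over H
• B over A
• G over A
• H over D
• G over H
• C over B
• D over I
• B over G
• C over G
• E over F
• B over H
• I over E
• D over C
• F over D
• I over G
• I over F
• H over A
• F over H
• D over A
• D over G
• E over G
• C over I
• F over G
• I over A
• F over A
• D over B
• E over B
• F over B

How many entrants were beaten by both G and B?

2

G beat: A, H.
B beat: A, G, H.
Both beat: A, H — 2.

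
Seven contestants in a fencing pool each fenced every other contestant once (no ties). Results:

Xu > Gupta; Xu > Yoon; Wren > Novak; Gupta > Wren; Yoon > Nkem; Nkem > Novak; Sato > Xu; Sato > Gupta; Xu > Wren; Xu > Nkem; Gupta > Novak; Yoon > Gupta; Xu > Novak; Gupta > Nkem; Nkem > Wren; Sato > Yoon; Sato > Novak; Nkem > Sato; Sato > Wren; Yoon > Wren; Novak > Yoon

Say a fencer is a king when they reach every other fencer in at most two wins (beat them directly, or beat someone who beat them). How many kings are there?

3

Nkem reaches everyone (king).
Gupta cannot reach Xu in two steps.
Xu reaches everyone (king).
Yoon cannot reach Xu in two steps.
Novak cannot reach Xu, Sato in two steps.
Wren cannot reach Nkem, Gupta, Xu, Sato in two steps.
Sato reaches everyone (king).
Kings: Nkem, Xu, Sato — 3.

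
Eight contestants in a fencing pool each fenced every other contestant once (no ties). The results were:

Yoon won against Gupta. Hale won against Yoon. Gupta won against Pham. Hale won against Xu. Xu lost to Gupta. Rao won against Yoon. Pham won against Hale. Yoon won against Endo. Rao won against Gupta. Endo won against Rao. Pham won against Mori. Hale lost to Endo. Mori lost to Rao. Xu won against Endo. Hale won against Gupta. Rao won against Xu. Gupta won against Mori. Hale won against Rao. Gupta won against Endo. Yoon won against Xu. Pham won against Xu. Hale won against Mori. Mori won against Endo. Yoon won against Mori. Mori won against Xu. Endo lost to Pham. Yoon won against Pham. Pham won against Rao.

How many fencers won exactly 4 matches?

2

Win totals: Hale 5, Mori 2, Endo 2, Pham 5, Xu 1, Gupta 4, Rao 4, Yoon 5.
Exactly 4: Gupta, Rao — 2 fencers.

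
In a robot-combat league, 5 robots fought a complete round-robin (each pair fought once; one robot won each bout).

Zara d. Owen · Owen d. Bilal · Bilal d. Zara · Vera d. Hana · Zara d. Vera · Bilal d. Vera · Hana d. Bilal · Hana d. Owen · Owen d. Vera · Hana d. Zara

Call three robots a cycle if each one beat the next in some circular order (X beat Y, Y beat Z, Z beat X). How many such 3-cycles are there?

Of the C(5,3) = 10 triples, the cyclic ones are: {Vera, Owen, Hana}; {Vera, Zara, Hana}; {Vera, Hana, Bilal}; {Owen, Zara, Bilal}.
That is 4.

4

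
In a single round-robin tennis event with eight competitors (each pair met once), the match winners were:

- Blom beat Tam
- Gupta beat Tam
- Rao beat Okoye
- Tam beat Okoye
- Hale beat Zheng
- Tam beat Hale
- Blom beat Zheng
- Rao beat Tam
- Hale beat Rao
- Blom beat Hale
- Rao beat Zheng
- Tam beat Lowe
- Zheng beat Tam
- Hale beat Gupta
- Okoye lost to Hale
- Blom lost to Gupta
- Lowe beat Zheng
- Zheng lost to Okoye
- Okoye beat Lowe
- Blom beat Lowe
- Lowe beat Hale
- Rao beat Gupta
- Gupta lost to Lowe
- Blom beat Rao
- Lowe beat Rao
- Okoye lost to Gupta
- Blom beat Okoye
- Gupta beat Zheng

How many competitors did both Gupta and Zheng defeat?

1

Gupta beat: Zheng, Okoye, Blom, Tam.
Zheng beat: Tam.
Both beat: Tam — 1.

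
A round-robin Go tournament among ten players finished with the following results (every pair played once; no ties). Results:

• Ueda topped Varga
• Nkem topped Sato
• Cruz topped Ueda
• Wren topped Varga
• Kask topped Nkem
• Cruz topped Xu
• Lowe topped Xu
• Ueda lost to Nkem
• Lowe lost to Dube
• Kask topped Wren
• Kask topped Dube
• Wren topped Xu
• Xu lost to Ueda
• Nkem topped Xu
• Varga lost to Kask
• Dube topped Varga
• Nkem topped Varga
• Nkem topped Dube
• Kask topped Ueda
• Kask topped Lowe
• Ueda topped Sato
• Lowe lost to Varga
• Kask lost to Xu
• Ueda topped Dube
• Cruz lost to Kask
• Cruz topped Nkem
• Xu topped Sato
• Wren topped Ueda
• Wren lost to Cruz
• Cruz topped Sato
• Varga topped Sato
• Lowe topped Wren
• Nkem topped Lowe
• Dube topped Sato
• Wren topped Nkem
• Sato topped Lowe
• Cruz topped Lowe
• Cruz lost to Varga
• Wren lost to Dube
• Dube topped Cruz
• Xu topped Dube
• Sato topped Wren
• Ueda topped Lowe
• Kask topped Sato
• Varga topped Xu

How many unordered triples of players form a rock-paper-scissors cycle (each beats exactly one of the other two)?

Win totals: Lowe 2, Xu 3, Cruz 6, Dube 5, Ueda 5, Sato 2, Nkem 6, Kask 8, Wren 4, Varga 4.
A player with w wins dominates both others in C(w,2) triples; summing gives 1 + 3 + 15 + 10 + 10 + 1 + 15 + 28 + 6 + 6 = 95 transitive triples.
Total triples C(10,3) = 120, so cyclic triples = 120 − 95 = 25.

25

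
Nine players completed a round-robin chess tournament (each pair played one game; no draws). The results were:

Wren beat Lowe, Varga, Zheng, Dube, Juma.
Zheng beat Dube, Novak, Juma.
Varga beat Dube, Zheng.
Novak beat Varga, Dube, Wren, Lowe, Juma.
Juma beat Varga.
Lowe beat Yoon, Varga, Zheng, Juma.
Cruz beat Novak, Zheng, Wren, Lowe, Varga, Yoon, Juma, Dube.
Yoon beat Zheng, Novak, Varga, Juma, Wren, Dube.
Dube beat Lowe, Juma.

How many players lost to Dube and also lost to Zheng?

Dube beat: Lowe, Juma.
Zheng beat: Novak, Dube, Juma.
Both beat: Juma — 1.

1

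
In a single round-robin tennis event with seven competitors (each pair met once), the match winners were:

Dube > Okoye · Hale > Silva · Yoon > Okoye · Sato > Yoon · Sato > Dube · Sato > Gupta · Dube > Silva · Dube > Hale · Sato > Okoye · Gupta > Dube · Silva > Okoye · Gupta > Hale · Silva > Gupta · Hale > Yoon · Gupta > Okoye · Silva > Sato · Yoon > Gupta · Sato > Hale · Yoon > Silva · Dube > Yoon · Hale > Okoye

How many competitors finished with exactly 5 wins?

Win totals: Hale 3, Gupta 3, Yoon 3, Silva 3, Okoye 0, Dube 4, Sato 5.
Exactly 5: Sato — 1 competitor.

1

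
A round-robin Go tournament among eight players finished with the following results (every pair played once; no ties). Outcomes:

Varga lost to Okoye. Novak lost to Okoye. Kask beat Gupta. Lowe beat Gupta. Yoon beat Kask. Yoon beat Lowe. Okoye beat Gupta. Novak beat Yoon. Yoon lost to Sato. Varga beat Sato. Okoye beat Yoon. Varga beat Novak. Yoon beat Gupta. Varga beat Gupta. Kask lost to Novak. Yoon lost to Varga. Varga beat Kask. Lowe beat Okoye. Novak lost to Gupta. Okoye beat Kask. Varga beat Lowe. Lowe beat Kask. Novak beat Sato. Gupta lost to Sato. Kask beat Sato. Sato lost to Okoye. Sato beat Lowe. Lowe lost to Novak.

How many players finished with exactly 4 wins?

Win totals: Yoon 3, Lowe 3, Kask 2, Gupta 1, Varga 6, Okoye 6, Novak 4, Sato 3.
Exactly 4: Novak — 1 player.

1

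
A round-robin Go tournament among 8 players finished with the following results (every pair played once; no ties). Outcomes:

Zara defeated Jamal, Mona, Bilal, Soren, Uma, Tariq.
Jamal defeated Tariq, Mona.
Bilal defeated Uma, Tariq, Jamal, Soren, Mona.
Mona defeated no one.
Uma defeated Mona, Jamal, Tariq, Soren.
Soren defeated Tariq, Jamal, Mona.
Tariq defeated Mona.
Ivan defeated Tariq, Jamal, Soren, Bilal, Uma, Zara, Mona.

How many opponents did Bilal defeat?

5

Bilal's results: beat Tariq, Mona, Jamal, Soren, Uma; lost to Zara, Ivan.
That is 5 wins.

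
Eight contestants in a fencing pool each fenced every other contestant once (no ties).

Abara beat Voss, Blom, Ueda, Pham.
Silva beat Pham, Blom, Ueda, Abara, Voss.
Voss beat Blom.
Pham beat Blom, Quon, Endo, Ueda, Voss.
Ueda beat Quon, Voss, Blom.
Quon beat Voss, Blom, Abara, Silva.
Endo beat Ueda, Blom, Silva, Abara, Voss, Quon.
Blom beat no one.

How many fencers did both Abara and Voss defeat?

1

Abara beat: Ueda, Blom, Voss, Pham.
Voss beat: Blom.
Both beat: Blom — 1.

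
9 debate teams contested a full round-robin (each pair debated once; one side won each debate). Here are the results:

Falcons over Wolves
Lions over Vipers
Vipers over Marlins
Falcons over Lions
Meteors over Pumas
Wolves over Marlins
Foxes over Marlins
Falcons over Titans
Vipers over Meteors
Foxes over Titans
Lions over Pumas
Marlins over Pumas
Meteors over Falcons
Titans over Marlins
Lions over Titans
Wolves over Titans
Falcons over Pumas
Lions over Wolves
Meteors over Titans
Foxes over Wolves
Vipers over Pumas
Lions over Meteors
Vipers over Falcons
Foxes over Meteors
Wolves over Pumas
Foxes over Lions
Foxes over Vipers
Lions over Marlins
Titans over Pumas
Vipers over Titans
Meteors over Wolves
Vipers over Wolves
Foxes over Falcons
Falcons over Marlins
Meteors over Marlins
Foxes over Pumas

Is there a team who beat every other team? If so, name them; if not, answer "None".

Foxes

Foxes has 8 wins out of 8 opponents — a perfect record.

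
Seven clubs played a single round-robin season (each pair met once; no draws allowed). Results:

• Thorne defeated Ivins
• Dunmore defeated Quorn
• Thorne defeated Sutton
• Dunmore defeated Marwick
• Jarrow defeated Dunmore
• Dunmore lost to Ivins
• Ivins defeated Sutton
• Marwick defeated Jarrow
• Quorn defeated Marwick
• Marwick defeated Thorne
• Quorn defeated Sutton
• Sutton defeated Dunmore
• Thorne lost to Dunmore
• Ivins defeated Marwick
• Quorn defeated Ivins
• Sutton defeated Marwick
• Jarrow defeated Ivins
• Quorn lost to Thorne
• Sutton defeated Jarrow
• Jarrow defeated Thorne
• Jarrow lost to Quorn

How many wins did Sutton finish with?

Sutton's results: beat Dunmore, Jarrow, Marwick; lost to Thorne, Ivins, Quorn.
That is 3 wins.

3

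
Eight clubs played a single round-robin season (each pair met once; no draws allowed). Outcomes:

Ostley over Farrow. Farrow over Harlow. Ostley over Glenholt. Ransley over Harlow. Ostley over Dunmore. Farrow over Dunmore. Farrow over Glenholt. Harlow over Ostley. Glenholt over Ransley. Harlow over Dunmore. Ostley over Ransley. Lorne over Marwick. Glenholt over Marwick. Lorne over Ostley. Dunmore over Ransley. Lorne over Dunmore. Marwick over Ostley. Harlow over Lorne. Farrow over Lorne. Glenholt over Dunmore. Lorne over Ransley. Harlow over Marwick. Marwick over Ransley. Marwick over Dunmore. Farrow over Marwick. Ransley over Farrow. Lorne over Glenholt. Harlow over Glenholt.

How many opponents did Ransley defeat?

2

Ransley's results: beat Harlow, Farrow; lost to Marwick, Dunmore, Glenholt, Lorne, Ostley.
That is 2 wins.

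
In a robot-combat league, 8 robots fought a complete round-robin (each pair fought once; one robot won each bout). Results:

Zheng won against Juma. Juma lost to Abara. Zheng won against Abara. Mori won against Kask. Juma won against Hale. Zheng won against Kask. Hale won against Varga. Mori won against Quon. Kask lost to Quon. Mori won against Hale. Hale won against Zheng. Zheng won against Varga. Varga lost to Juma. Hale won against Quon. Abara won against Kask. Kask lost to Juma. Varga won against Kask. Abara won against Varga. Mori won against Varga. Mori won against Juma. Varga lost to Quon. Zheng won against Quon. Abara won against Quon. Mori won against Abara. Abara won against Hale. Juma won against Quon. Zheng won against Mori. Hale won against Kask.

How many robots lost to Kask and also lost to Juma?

0

Kask beat: no one.
Juma beat: Varga, Kask, Hale, Quon.
No one was beaten by both.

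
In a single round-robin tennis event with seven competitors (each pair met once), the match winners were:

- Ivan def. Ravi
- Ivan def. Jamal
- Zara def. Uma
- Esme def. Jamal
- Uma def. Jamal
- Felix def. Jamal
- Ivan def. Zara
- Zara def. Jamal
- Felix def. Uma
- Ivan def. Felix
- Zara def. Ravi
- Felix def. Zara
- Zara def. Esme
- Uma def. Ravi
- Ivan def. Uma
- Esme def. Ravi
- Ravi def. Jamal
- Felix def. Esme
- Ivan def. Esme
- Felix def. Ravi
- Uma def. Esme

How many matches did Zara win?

4

Zara's results: beat Jamal, Esme, Uma, Ravi; lost to Felix, Ivan.
That is 4 wins.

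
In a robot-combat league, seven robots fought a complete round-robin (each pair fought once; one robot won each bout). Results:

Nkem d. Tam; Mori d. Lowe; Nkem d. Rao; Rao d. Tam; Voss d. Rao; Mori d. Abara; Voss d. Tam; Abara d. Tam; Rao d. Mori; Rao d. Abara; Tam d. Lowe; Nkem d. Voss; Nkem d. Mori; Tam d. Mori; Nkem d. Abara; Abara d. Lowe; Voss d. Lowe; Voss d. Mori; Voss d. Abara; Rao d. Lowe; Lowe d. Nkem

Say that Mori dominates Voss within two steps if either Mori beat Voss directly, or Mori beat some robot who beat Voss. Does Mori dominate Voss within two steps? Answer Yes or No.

No

Mori did not beat Voss directly.
Mori beat Abara, Lowe, but each of them lost to Voss. No two-step path.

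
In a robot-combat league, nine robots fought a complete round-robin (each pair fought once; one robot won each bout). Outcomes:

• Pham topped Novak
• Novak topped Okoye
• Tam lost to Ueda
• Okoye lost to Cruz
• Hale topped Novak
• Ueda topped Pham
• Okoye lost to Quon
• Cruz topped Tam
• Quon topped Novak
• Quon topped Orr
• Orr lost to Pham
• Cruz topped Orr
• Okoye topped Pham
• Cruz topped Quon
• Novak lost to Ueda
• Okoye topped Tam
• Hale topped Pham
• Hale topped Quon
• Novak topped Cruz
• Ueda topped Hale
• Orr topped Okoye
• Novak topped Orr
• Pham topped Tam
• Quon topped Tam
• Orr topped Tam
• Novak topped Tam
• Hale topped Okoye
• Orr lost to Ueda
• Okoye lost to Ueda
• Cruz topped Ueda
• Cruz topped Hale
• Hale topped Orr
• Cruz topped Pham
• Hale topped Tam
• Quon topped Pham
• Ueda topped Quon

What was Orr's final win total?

2

Orr's results: beat Tam, Okoye; lost to Pham, Cruz, Quon, Ueda, Hale, Novak.
That is 2 wins.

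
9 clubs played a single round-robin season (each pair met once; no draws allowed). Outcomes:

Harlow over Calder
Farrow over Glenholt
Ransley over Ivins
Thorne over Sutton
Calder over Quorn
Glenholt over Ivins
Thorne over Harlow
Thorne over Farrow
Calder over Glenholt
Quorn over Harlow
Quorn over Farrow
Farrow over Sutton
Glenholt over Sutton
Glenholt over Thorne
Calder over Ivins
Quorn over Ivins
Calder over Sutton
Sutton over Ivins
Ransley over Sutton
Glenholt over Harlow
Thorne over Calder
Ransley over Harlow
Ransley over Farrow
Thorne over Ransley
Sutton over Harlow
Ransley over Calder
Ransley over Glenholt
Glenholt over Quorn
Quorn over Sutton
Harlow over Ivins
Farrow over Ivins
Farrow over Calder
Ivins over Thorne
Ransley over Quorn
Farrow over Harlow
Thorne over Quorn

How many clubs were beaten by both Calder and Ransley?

Calder beat: Quorn, Glenholt, Ivins, Sutton.
Ransley beat: Harlow, Quorn, Glenholt, Farrow, Calder, Ivins, Sutton.
Both beat: Quorn, Glenholt, Ivins, Sutton — 4.

4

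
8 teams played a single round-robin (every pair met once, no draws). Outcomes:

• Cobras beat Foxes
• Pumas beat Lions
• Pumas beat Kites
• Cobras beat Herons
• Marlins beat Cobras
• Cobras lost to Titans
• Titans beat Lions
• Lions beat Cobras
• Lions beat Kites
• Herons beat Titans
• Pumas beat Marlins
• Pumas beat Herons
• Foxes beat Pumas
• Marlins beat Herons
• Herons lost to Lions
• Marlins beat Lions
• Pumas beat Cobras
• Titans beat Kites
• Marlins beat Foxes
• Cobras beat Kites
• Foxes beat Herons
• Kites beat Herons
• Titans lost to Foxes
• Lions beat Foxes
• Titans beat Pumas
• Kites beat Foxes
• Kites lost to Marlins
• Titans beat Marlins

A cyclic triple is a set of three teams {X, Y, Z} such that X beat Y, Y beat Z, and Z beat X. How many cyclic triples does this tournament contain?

Win totals: Foxes 3, Kites 2, Marlins 5, Herons 1, Lions 4, Pumas 5, Titans 5, Cobras 3.
A team with w wins dominates both others in C(w,2) triples; summing gives 3 + 1 + 10 + 0 + 6 + 10 + 10 + 3 = 43 transitive triples.
Total triples C(8,3) = 56, so cyclic triples = 56 − 43 = 13.

13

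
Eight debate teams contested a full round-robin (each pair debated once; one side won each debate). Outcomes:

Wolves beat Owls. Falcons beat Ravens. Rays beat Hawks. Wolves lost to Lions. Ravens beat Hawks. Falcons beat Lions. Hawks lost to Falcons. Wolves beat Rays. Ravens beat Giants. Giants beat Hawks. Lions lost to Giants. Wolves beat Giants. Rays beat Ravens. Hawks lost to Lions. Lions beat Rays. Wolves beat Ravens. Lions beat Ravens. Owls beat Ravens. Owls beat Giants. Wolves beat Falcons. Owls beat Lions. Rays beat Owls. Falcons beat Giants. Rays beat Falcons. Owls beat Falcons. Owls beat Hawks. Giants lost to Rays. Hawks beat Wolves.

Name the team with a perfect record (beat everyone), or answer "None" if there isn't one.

Highest win total is Wolves with 5 (out of 7 possible).
Wolves lost to Hawks, Lions, so no team went undefeated.

None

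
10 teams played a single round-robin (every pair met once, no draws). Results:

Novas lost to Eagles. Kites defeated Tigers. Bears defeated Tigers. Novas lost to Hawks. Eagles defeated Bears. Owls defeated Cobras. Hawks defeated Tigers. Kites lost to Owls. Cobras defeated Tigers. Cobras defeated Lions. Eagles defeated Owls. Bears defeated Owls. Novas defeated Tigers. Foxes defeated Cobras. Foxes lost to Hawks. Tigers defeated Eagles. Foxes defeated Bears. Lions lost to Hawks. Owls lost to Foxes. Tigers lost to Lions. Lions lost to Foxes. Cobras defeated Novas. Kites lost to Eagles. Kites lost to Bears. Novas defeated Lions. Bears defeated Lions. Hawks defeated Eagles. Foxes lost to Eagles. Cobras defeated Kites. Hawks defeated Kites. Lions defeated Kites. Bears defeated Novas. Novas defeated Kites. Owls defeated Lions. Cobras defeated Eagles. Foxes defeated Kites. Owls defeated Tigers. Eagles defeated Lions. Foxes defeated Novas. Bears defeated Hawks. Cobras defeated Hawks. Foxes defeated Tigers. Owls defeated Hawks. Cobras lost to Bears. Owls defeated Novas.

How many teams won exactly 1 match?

Win totals: Tigers 1, Hawks 6, Lions 2, Kites 1, Foxes 7, Novas 3, Cobras 6, Bears 7, Eagles 6, Owls 6.
Exactly 1: Tigers, Kites — 2 teams.

2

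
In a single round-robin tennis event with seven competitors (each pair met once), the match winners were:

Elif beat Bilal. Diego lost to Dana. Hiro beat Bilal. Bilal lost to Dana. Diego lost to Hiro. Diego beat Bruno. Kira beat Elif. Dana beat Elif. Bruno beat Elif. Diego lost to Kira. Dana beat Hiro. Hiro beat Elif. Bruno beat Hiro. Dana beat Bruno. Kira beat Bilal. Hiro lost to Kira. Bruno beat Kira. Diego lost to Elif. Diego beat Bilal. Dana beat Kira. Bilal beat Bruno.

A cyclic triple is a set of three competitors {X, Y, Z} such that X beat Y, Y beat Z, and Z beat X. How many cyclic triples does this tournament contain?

Win totals: Elif 2, Bilal 1, Kira 4, Diego 2, Bruno 3, Dana 6, Hiro 3.
A competitor with w wins dominates both others in C(w,2) triples; summing gives 1 + 0 + 6 + 1 + 3 + 15 + 3 = 29 transitive triples.
Total triples C(7,3) = 35, so cyclic triples = 35 − 29 = 6.

6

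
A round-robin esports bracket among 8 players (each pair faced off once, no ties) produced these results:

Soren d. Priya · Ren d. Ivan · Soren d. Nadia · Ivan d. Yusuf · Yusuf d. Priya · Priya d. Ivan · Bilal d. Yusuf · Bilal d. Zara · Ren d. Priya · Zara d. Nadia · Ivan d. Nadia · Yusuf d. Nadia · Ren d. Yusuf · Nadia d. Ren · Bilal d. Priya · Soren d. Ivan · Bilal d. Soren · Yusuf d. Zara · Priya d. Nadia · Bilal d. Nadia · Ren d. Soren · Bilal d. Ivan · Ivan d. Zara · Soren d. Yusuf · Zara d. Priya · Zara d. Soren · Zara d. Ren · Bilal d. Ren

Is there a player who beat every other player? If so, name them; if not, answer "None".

Bilal

Bilal has 7 wins out of 7 opponents — a perfect record.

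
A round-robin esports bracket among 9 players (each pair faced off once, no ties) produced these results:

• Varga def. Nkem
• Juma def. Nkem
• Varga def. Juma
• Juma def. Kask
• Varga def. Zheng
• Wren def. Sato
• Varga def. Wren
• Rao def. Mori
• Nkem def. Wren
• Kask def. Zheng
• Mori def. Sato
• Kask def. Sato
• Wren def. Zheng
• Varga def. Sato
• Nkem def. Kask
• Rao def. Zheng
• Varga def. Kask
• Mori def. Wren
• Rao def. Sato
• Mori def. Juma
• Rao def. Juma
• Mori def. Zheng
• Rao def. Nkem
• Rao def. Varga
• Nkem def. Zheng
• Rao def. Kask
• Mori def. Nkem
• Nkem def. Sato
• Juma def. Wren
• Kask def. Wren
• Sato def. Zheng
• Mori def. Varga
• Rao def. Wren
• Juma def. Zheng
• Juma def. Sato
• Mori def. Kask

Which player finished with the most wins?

Rao

Win totals: Nkem 4, Varga 6, Mori 7, Kask 3, Wren 2, Juma 5, Sato 1, Zheng 0, Rao 8.
Rao leads with 8 wins (next highest: 7).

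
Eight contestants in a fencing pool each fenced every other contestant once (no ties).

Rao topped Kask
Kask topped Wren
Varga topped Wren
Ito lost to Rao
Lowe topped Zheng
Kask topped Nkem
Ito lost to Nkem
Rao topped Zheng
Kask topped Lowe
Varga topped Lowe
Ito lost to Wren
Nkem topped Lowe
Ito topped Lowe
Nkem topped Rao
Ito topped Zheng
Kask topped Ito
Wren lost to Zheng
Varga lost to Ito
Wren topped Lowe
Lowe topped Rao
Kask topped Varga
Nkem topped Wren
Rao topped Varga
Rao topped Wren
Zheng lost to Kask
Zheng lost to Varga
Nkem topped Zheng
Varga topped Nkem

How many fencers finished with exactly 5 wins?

2

Win totals: Wren 2, Zheng 1, Varga 4, Lowe 2, Nkem 5, Ito 3, Rao 5, Kask 6.
Exactly 5: Nkem, Rao — 2 fencers.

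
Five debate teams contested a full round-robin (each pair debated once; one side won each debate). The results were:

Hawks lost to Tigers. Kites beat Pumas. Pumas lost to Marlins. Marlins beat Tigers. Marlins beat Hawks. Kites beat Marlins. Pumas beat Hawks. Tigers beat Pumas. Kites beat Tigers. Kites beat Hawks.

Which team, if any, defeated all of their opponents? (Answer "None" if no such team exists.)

Kites

Kites has 4 wins out of 4 opponents — a perfect record.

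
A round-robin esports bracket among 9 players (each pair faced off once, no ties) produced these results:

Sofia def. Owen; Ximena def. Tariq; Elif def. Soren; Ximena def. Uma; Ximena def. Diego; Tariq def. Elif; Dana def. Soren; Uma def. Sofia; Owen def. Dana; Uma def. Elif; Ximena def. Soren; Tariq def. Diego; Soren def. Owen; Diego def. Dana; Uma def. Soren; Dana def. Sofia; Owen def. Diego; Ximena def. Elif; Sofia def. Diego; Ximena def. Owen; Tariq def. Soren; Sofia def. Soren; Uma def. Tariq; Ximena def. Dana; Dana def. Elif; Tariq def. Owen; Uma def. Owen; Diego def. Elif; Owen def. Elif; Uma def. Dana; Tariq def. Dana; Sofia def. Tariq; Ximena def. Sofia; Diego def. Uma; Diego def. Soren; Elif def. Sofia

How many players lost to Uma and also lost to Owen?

2

Uma beat: Sofia, Dana, Owen, Tariq, Elif, Soren.
Owen beat: Diego, Dana, Elif.
Both beat: Dana, Elif — 2.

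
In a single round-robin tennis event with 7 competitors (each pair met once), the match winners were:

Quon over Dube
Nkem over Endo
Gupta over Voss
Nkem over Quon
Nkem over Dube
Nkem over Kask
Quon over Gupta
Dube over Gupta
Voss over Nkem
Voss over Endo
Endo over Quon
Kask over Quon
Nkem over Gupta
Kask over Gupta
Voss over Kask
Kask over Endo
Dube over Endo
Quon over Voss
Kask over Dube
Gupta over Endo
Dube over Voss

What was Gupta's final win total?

2

Gupta's results: beat Endo, Voss; lost to Nkem, Quon, Kask, Dube.
That is 2 wins.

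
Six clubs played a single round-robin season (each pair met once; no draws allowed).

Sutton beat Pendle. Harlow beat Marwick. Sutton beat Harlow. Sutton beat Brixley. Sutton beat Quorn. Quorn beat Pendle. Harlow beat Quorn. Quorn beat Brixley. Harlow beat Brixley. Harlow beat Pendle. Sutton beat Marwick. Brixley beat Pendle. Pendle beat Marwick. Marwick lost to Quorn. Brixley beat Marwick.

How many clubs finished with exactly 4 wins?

1

Win totals: Brixley 2, Harlow 4, Marwick 0, Quorn 3, Sutton 5, Pendle 1.
Exactly 4: Harlow — 1 club.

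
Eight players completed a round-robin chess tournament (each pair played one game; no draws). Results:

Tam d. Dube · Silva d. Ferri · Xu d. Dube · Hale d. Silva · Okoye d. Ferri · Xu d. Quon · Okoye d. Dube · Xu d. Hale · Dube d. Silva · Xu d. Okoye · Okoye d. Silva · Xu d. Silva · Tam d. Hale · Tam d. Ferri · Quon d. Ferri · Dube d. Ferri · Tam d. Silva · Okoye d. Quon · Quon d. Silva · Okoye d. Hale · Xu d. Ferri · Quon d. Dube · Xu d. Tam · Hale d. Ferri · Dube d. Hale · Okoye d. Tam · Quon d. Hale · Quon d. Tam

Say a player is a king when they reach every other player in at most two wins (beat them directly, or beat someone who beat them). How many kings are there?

1

Silva cannot reach Xu, Tam, Hale, Okoye, Dube, Quon in two steps.
Xu reaches everyone (king).
Tam cannot reach Xu, Okoye, Quon in two steps.
Hale cannot reach Xu, Tam, Okoye, Dube, Quon in two steps.
Okoye cannot reach Xu in two steps.
Dube cannot reach Xu, Tam, Okoye, Quon in two steps.
Quon cannot reach Xu, Okoye in two steps.
Ferri cannot reach Silva, Xu, Tam, Hale, Okoye, Dube, Quon in two steps.
Kings: Xu — 1.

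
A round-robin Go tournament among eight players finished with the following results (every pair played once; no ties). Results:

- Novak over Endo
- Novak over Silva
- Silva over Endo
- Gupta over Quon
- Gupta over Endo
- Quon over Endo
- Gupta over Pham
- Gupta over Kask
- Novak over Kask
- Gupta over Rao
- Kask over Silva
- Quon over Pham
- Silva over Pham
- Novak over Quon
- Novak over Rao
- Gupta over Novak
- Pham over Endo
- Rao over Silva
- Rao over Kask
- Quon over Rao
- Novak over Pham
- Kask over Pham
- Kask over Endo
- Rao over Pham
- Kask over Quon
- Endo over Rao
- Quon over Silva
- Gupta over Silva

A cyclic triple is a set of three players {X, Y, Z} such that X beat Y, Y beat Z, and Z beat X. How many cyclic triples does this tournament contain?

Win totals: Kask 4, Pham 1, Gupta 7, Endo 1, Silva 2, Rao 3, Novak 6, Quon 4.
A player with w wins dominates both others in C(w,2) triples; summing gives 6 + 0 + 21 + 0 + 1 + 3 + 15 + 6 = 52 transitive triples.
Total triples C(8,3) = 56, so cyclic triples = 56 − 52 = 4.

4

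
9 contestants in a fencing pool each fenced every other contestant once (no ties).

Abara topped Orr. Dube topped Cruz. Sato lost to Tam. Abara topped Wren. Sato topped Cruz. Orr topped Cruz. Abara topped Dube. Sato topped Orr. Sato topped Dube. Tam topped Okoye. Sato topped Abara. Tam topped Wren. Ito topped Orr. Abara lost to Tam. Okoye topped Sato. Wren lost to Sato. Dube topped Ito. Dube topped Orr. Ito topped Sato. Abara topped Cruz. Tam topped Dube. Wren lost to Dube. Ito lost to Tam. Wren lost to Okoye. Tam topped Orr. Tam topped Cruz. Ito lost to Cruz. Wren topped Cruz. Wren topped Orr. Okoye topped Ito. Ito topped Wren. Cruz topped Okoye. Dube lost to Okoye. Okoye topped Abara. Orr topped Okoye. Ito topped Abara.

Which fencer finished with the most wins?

Tam

Win totals: Dube 4, Abara 4, Wren 2, Okoye 5, Sato 5, Ito 4, Orr 2, Tam 8, Cruz 2.
Tam leads with 8 wins (next highest: 5).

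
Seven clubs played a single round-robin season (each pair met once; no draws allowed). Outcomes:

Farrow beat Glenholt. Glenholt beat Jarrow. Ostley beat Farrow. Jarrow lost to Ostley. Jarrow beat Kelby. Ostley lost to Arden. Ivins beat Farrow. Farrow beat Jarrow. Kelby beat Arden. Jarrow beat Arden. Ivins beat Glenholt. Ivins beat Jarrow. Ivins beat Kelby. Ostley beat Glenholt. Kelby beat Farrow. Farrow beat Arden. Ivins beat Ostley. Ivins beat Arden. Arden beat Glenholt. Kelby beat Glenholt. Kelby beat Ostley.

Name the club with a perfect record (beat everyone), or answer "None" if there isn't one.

Ivins

Ivins has 6 wins out of 6 opponents — a perfect record.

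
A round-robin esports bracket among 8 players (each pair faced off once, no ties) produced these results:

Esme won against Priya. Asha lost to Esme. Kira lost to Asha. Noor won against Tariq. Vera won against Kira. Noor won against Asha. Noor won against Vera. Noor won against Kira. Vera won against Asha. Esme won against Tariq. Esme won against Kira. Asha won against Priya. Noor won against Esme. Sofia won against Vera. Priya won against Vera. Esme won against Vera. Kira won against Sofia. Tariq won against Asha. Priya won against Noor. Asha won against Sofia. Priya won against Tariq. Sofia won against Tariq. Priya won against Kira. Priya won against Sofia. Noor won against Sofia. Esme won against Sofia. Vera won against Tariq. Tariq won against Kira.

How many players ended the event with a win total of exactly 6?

Win totals: Vera 3, Asha 3, Priya 5, Noor 6, Sofia 2, Tariq 2, Esme 6, Kira 1.
Exactly 6: Noor, Esme — 2 players.

2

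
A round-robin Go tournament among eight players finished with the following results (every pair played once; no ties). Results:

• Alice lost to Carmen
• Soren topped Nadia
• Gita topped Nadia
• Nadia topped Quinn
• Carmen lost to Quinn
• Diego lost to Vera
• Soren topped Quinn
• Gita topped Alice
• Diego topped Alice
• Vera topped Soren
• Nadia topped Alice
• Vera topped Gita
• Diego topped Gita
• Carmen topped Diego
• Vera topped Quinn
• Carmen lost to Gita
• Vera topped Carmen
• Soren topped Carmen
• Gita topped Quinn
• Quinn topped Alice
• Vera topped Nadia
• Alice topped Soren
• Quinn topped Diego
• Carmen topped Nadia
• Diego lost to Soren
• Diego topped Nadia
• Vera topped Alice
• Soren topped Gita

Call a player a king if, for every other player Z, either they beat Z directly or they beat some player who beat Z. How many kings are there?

Soren cannot reach Vera in two steps.
Gita cannot reach Vera in two steps.
Quinn cannot reach Vera in two steps.
Vera reaches everyone (king).
Diego cannot reach Vera in two steps.
Carmen cannot reach Vera in two steps.
Nadia cannot reach Gita, Vera in two steps.
Alice cannot reach Vera in two steps.
Kings: Vera — 1.

1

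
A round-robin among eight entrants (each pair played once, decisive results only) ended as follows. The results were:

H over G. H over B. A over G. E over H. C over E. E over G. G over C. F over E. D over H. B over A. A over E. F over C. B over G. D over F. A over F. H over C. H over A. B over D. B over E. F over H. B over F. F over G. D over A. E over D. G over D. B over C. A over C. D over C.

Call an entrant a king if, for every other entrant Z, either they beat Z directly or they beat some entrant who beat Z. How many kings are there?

5

A cannot reach B in two steps.
B reaches everyone (king).
C cannot reach A, B, F in two steps.
D reaches everyone (king).
E reaches everyone (king).
F reaches everyone (king).
G cannot reach B in two steps.
H reaches everyone (king).
Kings: B, D, E, F, H — 5.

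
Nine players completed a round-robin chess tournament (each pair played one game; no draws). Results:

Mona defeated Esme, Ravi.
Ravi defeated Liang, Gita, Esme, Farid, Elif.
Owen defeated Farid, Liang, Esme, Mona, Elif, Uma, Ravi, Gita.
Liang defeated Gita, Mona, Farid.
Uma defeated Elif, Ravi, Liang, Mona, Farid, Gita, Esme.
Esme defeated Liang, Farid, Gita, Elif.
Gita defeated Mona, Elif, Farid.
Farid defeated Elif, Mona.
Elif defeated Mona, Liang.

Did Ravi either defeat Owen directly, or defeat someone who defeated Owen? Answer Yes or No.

No

Ravi did not beat Owen directly.
Ravi beat Liang, Gita, Elif, Farid, Esme, but each of them lost to Owen. No two-step path.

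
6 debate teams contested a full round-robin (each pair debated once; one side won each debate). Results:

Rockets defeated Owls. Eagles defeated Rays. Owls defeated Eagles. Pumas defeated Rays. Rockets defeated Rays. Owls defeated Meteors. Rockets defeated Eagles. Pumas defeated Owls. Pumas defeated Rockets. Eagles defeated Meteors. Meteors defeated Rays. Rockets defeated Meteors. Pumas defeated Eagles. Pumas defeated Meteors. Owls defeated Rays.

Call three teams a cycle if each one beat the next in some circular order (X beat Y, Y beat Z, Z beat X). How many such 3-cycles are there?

0

Win totals: Pumas 5, Eagles 2, Rockets 4, Meteors 1, Rays 0, Owls 3.
A team with w wins dominates both others in C(w,2) triples; summing gives 10 + 1 + 6 + 0 + 0 + 3 = 20 transitive triples.
Total triples C(6,3) = 20, so cyclic triples = 20 − 20 = 0.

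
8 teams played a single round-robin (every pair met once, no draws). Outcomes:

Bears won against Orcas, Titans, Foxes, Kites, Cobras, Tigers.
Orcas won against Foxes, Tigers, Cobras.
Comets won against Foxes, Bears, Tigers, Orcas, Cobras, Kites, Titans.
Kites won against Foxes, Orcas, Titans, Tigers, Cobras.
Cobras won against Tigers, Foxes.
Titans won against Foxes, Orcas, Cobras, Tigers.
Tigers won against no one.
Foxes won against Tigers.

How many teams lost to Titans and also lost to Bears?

4

Titans beat: Cobras, Foxes, Orcas, Tigers.
Bears beat: Kites, Cobras, Foxes, Orcas, Tigers, Titans.
Both beat: Cobras, Foxes, Orcas, Tigers — 4.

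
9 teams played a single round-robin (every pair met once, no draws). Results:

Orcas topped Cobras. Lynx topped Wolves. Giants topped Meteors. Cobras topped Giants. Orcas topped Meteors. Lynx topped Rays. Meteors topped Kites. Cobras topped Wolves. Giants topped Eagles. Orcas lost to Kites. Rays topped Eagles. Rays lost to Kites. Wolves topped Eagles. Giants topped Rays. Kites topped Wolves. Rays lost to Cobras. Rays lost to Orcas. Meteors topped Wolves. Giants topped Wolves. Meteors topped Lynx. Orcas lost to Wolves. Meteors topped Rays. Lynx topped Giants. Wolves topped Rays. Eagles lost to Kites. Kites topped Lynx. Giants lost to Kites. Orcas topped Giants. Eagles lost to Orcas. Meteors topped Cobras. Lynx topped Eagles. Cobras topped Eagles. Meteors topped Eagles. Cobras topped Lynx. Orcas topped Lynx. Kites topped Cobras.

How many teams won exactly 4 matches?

Win totals: Orcas 6, Meteors 6, Wolves 3, Cobras 5, Rays 1, Giants 4, Kites 7, Lynx 4, Eagles 0.
Exactly 4: Giants, Lynx — 2 teams.

2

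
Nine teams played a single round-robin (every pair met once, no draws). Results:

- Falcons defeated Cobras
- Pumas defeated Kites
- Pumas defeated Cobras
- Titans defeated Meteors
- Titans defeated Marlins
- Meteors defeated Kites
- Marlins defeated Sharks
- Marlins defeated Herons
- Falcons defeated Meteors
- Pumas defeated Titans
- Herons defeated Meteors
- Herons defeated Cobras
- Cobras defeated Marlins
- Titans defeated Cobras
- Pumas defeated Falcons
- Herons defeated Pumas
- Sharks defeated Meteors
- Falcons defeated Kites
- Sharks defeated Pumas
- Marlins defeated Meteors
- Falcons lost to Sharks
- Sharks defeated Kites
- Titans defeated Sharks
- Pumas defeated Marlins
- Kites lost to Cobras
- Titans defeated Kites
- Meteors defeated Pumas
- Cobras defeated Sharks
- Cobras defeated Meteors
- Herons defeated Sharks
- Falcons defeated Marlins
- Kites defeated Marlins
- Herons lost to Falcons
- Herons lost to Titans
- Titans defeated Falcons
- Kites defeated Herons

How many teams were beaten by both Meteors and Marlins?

0

Meteors beat: Pumas, Kites.
Marlins beat: Meteors, Herons, Sharks.
No one was beaten by both.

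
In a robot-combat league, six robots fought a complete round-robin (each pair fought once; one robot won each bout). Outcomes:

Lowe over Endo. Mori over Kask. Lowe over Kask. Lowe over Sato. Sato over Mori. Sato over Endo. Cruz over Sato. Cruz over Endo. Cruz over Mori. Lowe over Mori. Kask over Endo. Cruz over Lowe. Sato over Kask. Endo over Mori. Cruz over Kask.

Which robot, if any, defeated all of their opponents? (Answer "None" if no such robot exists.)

Cruz has 5 wins out of 5 opponents — a perfect record.

Cruz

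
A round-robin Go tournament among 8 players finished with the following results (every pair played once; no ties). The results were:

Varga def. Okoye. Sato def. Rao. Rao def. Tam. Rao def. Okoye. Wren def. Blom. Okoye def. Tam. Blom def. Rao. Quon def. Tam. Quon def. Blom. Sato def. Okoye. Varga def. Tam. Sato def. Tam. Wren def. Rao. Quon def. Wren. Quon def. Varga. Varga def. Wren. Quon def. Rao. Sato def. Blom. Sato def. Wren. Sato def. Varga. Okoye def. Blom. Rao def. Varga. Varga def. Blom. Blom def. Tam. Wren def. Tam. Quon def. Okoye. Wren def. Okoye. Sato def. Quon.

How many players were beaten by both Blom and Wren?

2

Blom beat: Rao, Tam.
Wren beat: Rao, Okoye, Tam, Blom.
Both beat: Rao, Tam — 2.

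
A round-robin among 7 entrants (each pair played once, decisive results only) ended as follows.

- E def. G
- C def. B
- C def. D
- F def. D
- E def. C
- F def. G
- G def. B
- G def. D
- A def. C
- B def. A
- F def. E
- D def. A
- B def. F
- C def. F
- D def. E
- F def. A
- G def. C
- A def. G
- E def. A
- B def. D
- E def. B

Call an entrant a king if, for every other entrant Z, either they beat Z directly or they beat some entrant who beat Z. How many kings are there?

A cannot reach E in two steps.
B reaches everyone (king).
C reaches everyone (king).
D cannot reach F in two steps.
E reaches everyone (king).
F reaches everyone (king).
G reaches everyone (king).
Kings: B, C, E, F, G — 5.

5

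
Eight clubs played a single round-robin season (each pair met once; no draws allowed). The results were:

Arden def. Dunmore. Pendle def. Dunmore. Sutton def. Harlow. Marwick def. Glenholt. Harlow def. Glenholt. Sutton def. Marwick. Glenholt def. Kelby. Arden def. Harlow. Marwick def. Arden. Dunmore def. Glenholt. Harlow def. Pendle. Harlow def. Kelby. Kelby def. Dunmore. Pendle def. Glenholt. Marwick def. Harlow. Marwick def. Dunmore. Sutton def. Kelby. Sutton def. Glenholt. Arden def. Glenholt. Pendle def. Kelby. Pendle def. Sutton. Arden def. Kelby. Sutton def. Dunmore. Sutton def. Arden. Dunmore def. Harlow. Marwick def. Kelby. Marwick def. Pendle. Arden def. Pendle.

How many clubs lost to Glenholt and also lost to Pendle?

Glenholt beat: Kelby.
Pendle beat: Glenholt, Dunmore, Sutton, Kelby.
Both beat: Kelby — 1.

1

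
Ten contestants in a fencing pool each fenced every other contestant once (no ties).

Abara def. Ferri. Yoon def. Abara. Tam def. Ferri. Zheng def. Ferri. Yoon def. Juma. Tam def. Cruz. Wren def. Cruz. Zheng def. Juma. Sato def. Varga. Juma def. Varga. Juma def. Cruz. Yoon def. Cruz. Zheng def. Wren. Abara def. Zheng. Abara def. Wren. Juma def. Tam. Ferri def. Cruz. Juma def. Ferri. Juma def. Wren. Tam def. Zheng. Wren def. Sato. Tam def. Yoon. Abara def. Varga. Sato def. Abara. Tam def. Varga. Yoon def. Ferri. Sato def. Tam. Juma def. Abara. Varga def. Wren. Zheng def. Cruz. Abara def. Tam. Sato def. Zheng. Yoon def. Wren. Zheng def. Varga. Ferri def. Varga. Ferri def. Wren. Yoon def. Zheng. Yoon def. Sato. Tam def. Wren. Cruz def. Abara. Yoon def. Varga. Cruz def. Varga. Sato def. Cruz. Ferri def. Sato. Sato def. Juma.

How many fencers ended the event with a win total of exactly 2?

2

Win totals: Cruz 2, Yoon 8, Ferri 4, Wren 2, Tam 6, Juma 6, Zheng 5, Sato 6, Varga 1, Abara 5.
Exactly 2: Cruz, Wren — 2 fencers.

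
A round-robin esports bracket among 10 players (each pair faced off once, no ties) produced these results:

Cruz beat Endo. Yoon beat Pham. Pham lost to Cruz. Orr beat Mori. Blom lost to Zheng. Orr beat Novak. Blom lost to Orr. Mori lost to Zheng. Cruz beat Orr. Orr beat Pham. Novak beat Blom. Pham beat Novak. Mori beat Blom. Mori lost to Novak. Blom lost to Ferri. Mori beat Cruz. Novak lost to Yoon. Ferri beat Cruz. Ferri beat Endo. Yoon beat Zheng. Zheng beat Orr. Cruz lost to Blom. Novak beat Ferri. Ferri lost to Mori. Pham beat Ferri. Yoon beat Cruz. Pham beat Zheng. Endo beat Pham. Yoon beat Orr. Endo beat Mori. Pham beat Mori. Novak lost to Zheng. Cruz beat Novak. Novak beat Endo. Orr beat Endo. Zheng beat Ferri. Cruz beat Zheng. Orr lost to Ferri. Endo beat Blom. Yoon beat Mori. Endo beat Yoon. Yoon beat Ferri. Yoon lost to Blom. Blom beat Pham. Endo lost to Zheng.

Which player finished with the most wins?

Win totals: Blom 3, Orr 5, Mori 3, Novak 4, Endo 4, Cruz 5, Pham 4, Yoon 7, Zheng 6, Ferri 4.
Yoon leads with 7 wins (next highest: 6).

Yoon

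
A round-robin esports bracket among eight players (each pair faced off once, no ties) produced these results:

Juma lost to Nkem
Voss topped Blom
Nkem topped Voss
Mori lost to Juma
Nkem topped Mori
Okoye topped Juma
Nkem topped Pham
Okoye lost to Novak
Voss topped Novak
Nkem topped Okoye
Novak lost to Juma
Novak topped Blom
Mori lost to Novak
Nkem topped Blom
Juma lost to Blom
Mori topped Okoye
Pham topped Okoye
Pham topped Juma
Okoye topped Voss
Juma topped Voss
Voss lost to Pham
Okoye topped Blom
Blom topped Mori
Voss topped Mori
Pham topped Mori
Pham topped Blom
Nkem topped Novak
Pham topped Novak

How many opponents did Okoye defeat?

Okoye's results: beat Juma, Blom, Voss; lost to Novak, Mori, Pham, Nkem.
That is 3 wins.

3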